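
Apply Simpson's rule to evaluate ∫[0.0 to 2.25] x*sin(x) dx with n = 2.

f(x) = x*sin(x)
a = 0.0, b = 2.25, n = 2
h = (b - a)/n = 1.125000

Simpson's rule: (h/3)[f(x₀) + 4f(x₁) + 2f(x₂) + ... + f(xₙ)]

x_0 = 0.0000, f(x_0) = 0.000000, coefficient = 1
x_1 = 1.1250, f(x_1) = 1.015051, coefficient = 4
x_2 = 2.2500, f(x_2) = 1.750665, coefficient = 1

I ≈ (1.125000/3) × 5.810869 = 2.179076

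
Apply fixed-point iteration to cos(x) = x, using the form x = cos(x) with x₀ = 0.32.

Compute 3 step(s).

Equation: cos(x) = x
Fixed-point form: x = cos(x)
x₀ = 0.32

x_1 = g(0.320000) = 0.949235
x_2 = g(0.949235) = 0.582305
x_3 = g(0.582305) = 0.835197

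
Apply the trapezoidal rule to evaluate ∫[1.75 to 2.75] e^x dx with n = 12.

f(x) = e^x
a = 1.75, b = 2.75, n = 12
h = (b - a)/n = 0.083333

Trapezoidal rule: (h/2)[f(x₀) + 2f(x₁) + 2f(x₂) + ... + f(xₙ)]

x_0 = 1.7500, f(x_0) = 5.754603, coefficient = 1
x_1 = 1.8333, f(x_1) = 6.254701, coefficient = 2
x_2 = 1.9167, f(x_2) = 6.798260, coefficient = 2
x_3 = 2.0000, f(x_3) = 7.389056, coefficient = 2
x_4 = 2.0833, f(x_4) = 8.031195, coefficient = 2
x_5 = 2.1667, f(x_5) = 8.729138, coefficient = 2
x_6 = 2.2500, f(x_6) = 9.487736, coefficient = 2
x_7 = 2.3333, f(x_7) = 10.312259, coefficient = 2
x_8 = 2.4167, f(x_8) = 11.208436, coefficient = 2
x_9 = 2.5000, f(x_9) = 12.182494, coefficient = 2
x_10 = 2.5833, f(x_10) = 13.241202, coefficient = 2
x_11 = 2.6667, f(x_11) = 14.391916, coefficient = 2
x_12 = 2.7500, f(x_12) = 15.642632, coefficient = 1

I ≈ (0.083333/2) × 237.450019 = 9.893751
Exact value: 9.888029
Error: 0.005722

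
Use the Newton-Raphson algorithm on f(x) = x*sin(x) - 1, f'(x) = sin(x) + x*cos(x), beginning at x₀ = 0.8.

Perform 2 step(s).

f(x) = x*sin(x) - 1
f'(x) = sin(x) + x*cos(x)
x₀ = 0.8

Newton-Raphson formula: x_{n+1} = x_n - f(x_n)/f'(x_n)

Iteration 1:
  f(0.800000) = -0.426115
  f'(0.800000) = 1.274721
  x_1 = 0.800000 - (-0.426115)/1.274721 = 1.134281
Iteration 2:
  f(1.134281) = 0.027920
  f'(1.134281) = 1.385786
  x_2 = 1.134281 - 0.027920/1.385786 = 1.114134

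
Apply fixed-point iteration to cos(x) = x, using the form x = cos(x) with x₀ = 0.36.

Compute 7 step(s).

Equation: cos(x) = x
Fixed-point form: x = cos(x)
x₀ = 0.36

x_1 = g(0.360000) = 0.935897
x_2 = g(0.935897) = 0.593097
x_3 = g(0.593097) = 0.829214
x_4 = g(0.829214) = 0.675456
x_5 = g(0.675456) = 0.780422
x_6 = g(0.780422) = 0.710617
x_7 = g(0.710617) = 0.757960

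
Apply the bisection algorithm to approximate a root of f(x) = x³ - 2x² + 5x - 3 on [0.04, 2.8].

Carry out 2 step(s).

f(x) = x³ - 2x² + 5x - 3
Initial interval: [0.04, 2.8]

Iteration 1:
  c_1 = (0.040000 + 2.800000)/2 = 1.420000
  f(c_1) = f(1.420000) = 2.930488
  f(a) × f(c) < 0, new interval: [0.040000, 1.420000]
Iteration 2:
  c_2 = (0.040000 + 1.420000)/2 = 0.730000
  f(c_2) = f(0.730000) = -0.026783
  f(a) × f(c) ≥ 0, new interval: [0.730000, 1.420000]

After 2 iteration(s), the approximation is c_2 = 0.730000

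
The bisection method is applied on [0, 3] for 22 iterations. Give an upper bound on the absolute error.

Bisection error bound: |error| ≤ (b-a)/2^n
|error| ≤ (3 - 0)/2^22 = 3/2^22
|error| ≤ 0.0000007153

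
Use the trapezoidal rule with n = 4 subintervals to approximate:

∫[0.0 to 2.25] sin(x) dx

f(x) = sin(x)
a = 0.0, b = 2.25, n = 4
h = (b - a)/n = 0.562500

Trapezoidal rule: (h/2)[f(x₀) + 2f(x₁) + 2f(x₂) + ... + f(xₙ)]

x_0 = 0.0000, f(x_0) = 0.000000, coefficient = 1
x_1 = 0.5625, f(x_1) = 0.533303, coefficient = 2
x_2 = 1.1250, f(x_2) = 0.902268, coefficient = 2
x_3 = 1.6875, f(x_3) = 0.993198, coefficient = 2
x_4 = 2.2500, f(x_4) = 0.778073, coefficient = 1

I ≈ (0.562500/2) × 5.635609 = 1.585015
Exact value: 1.628174
Error: 0.043158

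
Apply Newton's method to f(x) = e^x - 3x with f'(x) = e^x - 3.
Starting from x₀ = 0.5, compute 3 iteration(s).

f(x) = e^x - 3x
f'(x) = e^x - 3
x₀ = 0.5

Newton-Raphson formula: x_{n+1} = x_n - f(x_n)/f'(x_n)

Iteration 1:
  f(0.500000) = 0.148721
  f'(0.500000) = -1.351279
  x_1 = 0.500000 - 0.148721/(-1.351279) = 0.610060
Iteration 2:
  f(0.610060) = 0.010362
  f'(0.610060) = -1.159459
  x_2 = 0.610060 - 0.010362/(-1.159459) = 0.618997
Iteration 3:
  f(0.618997) = 0.000074
  f'(0.618997) = -1.142936
  x_3 = 0.618997 - 0.000074/(-1.142936) = 0.619061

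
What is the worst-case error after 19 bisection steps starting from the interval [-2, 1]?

Bisection error bound: |error| ≤ (b-a)/2^n
|error| ≤ (1 - (-2))/2^19 = 3/2^19
|error| ≤ 0.0000057220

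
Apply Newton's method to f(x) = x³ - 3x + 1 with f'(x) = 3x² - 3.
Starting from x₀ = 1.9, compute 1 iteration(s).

f(x) = x³ - 3x + 1
f'(x) = 3x² - 3
x₀ = 1.9

Newton-Raphson formula: x_{n+1} = x_n - f(x_n)/f'(x_n)

Iteration 1:
  f(1.900000) = 2.159000
  f'(1.900000) = 7.830000
  x_1 = 1.900000 - 2.159000/7.830000 = 1.624266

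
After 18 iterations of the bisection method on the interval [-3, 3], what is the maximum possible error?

Bisection error bound: |error| ≤ (b-a)/2^n
|error| ≤ (3 - (-3))/2^18 = 6/2^18
|error| ≤ 0.0000228882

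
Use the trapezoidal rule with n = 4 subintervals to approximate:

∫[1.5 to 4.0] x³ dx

f(x) = x³
a = 1.5, b = 4.0, n = 4
h = (b - a)/n = 0.625000

Trapezoidal rule: (h/2)[f(x₀) + 2f(x₁) + 2f(x₂) + ... + f(xₙ)]

x_0 = 1.5000, f(x_0) = 3.375000, coefficient = 1
x_1 = 2.1250, f(x_1) = 9.595703, coefficient = 2
x_2 = 2.7500, f(x_2) = 20.796875, coefficient = 2
x_3 = 3.3750, f(x_3) = 38.443359, coefficient = 2
x_4 = 4.0000, f(x_4) = 64.000000, coefficient = 1

I ≈ (0.625000/2) × 205.046875 = 64.077148
Exact value: 62.734375
Error: 1.342773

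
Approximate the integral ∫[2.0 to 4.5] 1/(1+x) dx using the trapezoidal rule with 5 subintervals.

f(x) = 1/(1+x)
a = 2.0, b = 4.5, n = 5
h = (b - a)/n = 0.500000

Trapezoidal rule: (h/2)[f(x₀) + 2f(x₁) + 2f(x₂) + ... + f(xₙ)]

x_0 = 2.0000, f(x_0) = 0.333333, coefficient = 1
x_1 = 2.5000, f(x_1) = 0.285714, coefficient = 2
x_2 = 3.0000, f(x_2) = 0.250000, coefficient = 2
x_3 = 3.5000, f(x_3) = 0.222222, coefficient = 2
x_4 = 4.0000, f(x_4) = 0.200000, coefficient = 2
x_5 = 4.5000, f(x_5) = 0.181818, coefficient = 1

I ≈ (0.500000/2) × 2.431025 = 0.607756
Exact value: 0.606136
Error: 0.001620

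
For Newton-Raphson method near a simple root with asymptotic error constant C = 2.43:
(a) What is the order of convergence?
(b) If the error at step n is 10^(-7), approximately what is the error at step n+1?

(a) Newton-Raphson has quadratic (order 2) convergence near simple roots.
    This means |e_{n+1}| ≈ C|e_n|².

(b) With |e_n| = 10^(-7) and C = 2.43:
    |e_{n+1}| ≈ 2.43 × (10^(-7))² = 2.43 × 10^(-14)

(a) 2 (quadratic); (b) |e_{n+1}| ≈ 2.430e-14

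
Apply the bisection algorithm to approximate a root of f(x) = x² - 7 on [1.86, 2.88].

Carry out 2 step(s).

f(x) = x² - 7
Initial interval: [1.86, 2.88]

Iteration 1:
  c_1 = (1.860000 + 2.880000)/2 = 2.370000
  f(c_1) = f(2.370000) = -1.383100
  f(a) × f(c) ≥ 0, new interval: [2.370000, 2.880000]
Iteration 2:
  c_2 = (2.370000 + 2.880000)/2 = 2.625000
  f(c_2) = f(2.625000) = -0.109375
  f(a) × f(c) ≥ 0, new interval: [2.625000, 2.880000]

After 2 iteration(s), the approximation is c_2 = 2.625000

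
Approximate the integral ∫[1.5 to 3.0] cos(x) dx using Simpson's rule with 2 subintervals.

f(x) = cos(x)
a = 1.5, b = 3.0, n = 2
h = (b - a)/n = 0.750000

Simpson's rule: (h/3)[f(x₀) + 4f(x₁) + 2f(x₂) + ... + f(xₙ)]

x_0 = 1.5000, f(x_0) = 0.070737, coefficient = 1
x_1 = 2.2500, f(x_1) = -0.628174, coefficient = 4
x_2 = 3.0000, f(x_2) = -0.989992, coefficient = 1

I ≈ (0.750000/3) × -3.431950 = -0.857987
Exact value: -0.856375
Error: 0.001612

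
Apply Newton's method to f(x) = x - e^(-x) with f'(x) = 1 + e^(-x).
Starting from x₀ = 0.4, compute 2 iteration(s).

f(x) = x - e^(-x)
f'(x) = 1 + e^(-x)
x₀ = 0.4

Newton-Raphson formula: x_{n+1} = x_n - f(x_n)/f'(x_n)

Iteration 1:
  f(0.400000) = -0.270320
  f'(0.400000) = 1.670320
  x_1 = 0.400000 - (-0.270320)/1.670320 = 0.561837
Iteration 2:
  f(0.561837) = -0.008323
  f'(0.561837) = 1.570161
  x_2 = 0.561837 - (-0.008323)/1.570161 = 0.567138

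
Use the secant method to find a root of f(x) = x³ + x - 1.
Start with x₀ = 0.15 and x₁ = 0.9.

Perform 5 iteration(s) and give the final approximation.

f(x) = x³ + x - 1
x₀ = 0.15, x₁ = 0.9

Secant formula: x_{n+1} = x_n - f(x_n)(x_n - x_{n-1})/(f(x_n) - f(x_{n-1}))

Iteration 1:
  f(0.150000) = -0.846625
  f(0.900000) = 0.629000
  x_2 = 0.900000 - 0.629000×(0.900000 - 0.150000)/(0.629000 - (-0.846625))
       = 0.580305
Iteration 2:
  f(0.900000) = 0.629000
  f(0.580305) = -0.224275
  x_3 = 0.580305 - (-0.224275)×(0.580305 - 0.900000)/(-0.224275 - 0.629000)
       = 0.664334
Iteration 3:
  f(0.580305) = -0.224275
  f(0.664334) = -0.042470
  x_4 = 0.664334 - (-0.042470)×(0.664334 - 0.580305)/(-0.042470 - (-0.224275))
       = 0.683963
Iteration 4:
  f(0.664334) = -0.042470
  f(0.683963) = 0.003924
  x_5 = 0.683963 - 0.003924×(0.683963 - 0.664334)/(0.003924 - (-0.042470))
       = 0.682303
Iteration 5:
  f(0.683963) = 0.003924
  f(0.682303) = -0.000061
  x_6 = 0.682303 - (-0.000061)×(0.682303 - 0.683963)/(-0.000061 - 0.003924)
       = 0.682328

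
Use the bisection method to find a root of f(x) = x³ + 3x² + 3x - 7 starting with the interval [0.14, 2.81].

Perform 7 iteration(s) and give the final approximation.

f(x) = x³ + 3x² + 3x - 7
Initial interval: [0.14, 2.81]

Iteration 1:
  c_1 = (0.140000 + 2.810000)/2 = 1.475000
  f(c_1) = f(1.475000) = 7.160922
  f(a) × f(c) < 0, new interval: [0.140000, 1.475000]
Iteration 2:
  c_2 = (0.140000 + 1.475000)/2 = 0.807500
  f(c_2) = f(0.807500) = -2.094796
  f(a) × f(c) ≥ 0, new interval: [0.807500, 1.475000]
Iteration 3:
  c_3 = (0.807500 + 1.475000)/2 = 1.141250
  f(c_3) = f(1.141250) = 1.817528
  f(a) × f(c) < 0, new interval: [0.807500, 1.141250]
Iteration 4:
  c_4 = (0.807500 + 1.141250)/2 = 0.974375
  f(c_4) = f(0.974375) = -0.303577
  f(a) × f(c) ≥ 0, new interval: [0.974375, 1.141250]
Iteration 5:
  c_5 = (0.974375 + 1.141250)/2 = 1.057813
  f(c_5) = f(1.057813) = 0.713997
  f(a) × f(c) < 0, new interval: [0.974375, 1.057813]
Iteration 6:
  c_6 = (0.974375 + 1.057813)/2 = 1.016094
  f(c_6) = f(1.016094) = 0.194683
  f(a) × f(c) < 0, new interval: [0.974375, 1.016094]
Iteration 7:
  c_7 = (0.974375 + 1.016094)/2 = 0.995234
  f(c_7) = f(0.995234) = -0.057051
  f(a) × f(c) ≥ 0, new interval: [0.995234, 1.016094]

After 7 iteration(s), the approximation is c_7 = 0.995234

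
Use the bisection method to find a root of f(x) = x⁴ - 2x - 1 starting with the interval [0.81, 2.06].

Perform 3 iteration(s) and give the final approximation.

f(x) = x⁴ - 2x - 1
Initial interval: [0.81, 2.06]

Iteration 1:
  c_1 = (0.810000 + 2.060000)/2 = 1.435000
  f(c_1) = f(1.435000) = 0.370408
  f(a) × f(c) < 0, new interval: [0.810000, 1.435000]
Iteration 2:
  c_2 = (0.810000 + 1.435000)/2 = 1.122500
  f(c_2) = f(1.122500) = -1.657384
  f(a) × f(c) ≥ 0, new interval: [1.122500, 1.435000]
Iteration 3:
  c_3 = (1.122500 + 1.435000)/2 = 1.278750
  f(c_3) = f(1.278750) = -0.883616
  f(a) × f(c) ≥ 0, new interval: [1.278750, 1.435000]

After 3 iteration(s), the approximation is c_3 = 1.278750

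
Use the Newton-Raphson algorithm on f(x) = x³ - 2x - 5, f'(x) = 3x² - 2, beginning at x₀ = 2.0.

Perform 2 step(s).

f(x) = x³ - 2x - 5
f'(x) = 3x² - 2
x₀ = 2.0

Newton-Raphson formula: x_{n+1} = x_n - f(x_n)/f'(x_n)

Iteration 1:
  f(2.000000) = -1.000000
  f'(2.000000) = 10.000000
  x_1 = 2.000000 - (-1.000000)/10.000000 = 2.100000
Iteration 2:
  f(2.100000) = 0.061000
  f'(2.100000) = 11.230000
  x_2 = 2.100000 - 0.061000/11.230000 = 2.094568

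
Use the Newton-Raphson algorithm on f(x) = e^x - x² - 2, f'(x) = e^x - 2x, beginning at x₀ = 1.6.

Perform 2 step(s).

f(x) = e^x - x² - 2
f'(x) = e^x - 2x
x₀ = 1.6

Newton-Raphson formula: x_{n+1} = x_n - f(x_n)/f'(x_n)

Iteration 1:
  f(1.600000) = 0.393032
  f'(1.600000) = 1.753032
  x_1 = 1.600000 - 0.393032/1.753032 = 1.375799
Iteration 2:
  f(1.375799) = 0.065415
  f'(1.375799) = 1.206639
  x_2 = 1.375799 - 0.065415/1.206639 = 1.321586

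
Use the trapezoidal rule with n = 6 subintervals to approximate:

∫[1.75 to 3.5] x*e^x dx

f(x) = x*e^x
a = 1.75, b = 3.5, n = 6
h = (b - a)/n = 0.291667

Trapezoidal rule: (h/2)[f(x₀) + 2f(x₁) + 2f(x₂) + ... + f(xₙ)]

x_0 = 1.7500, f(x_0) = 10.070555, coefficient = 1
x_1 = 2.0417, f(x_1) = 15.727852, coefficient = 2
x_2 = 2.3333, f(x_2) = 24.061937, coefficient = 2
x_3 = 2.6250, f(x_3) = 36.237007, coefficient = 2
x_4 = 2.9167, f(x_4) = 53.898793, coefficient = 2
x_5 = 3.2083, f(x_5) = 79.367179, coefficient = 2
x_6 = 3.5000, f(x_6) = 115.904082, coefficient = 1

I ≈ (0.291667/2) × 544.560172 = 79.415025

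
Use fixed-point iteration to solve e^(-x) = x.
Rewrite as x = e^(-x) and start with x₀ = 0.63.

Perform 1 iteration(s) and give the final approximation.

Equation: e^(-x) = x
Fixed-point form: x = e^(-x)
x₀ = 0.63

x_1 = g(0.630000) = 0.532592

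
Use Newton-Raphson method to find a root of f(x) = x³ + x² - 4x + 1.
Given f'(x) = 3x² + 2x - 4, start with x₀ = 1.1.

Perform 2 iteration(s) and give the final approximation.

f(x) = x³ + x² - 4x + 1
f'(x) = 3x² + 2x - 4
x₀ = 1.1

Newton-Raphson formula: x_{n+1} = x_n - f(x_n)/f'(x_n)

Iteration 1:
  f(1.100000) = -0.859000
  f'(1.100000) = 1.830000
  x_1 = 1.100000 - (-0.859000)/1.830000 = 1.569399
Iteration 2:
  f(1.569399) = 1.050867
  f'(1.569399) = 6.527837
  x_2 = 1.569399 - 1.050867/6.527837 = 1.408416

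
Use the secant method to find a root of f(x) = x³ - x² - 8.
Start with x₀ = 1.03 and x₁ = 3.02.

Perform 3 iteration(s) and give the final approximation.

f(x) = x³ - x² - 8
x₀ = 1.03, x₁ = 3.02

Secant formula: x_{n+1} = x_n - f(x_n)(x_n - x_{n-1})/(f(x_n) - f(x_{n-1}))

Iteration 1:
  f(1.030000) = -7.968173
  f(3.020000) = 10.423208
  x_2 = 3.020000 - 10.423208×(3.020000 - 1.030000)/(10.423208 - (-7.968173))
       = 1.892179
Iteration 2:
  f(3.020000) = 10.423208
  f(1.892179) = -4.805694
  x_3 = 1.892179 - (-4.805694)×(1.892179 - 3.020000)/(-4.805694 - 10.423208)
       = 2.248079
Iteration 3:
  f(1.892179) = -4.805694
  f(2.248079) = -1.692386
  x_4 = 2.248079 - (-1.692386)×(2.248079 - 1.892179)/(-1.692386 - (-4.805694))
       = 2.441545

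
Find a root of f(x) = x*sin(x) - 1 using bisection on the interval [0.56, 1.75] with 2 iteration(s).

f(x) = x*sin(x) - 1
Initial interval: [0.56, 1.75]

Iteration 1:
  c_1 = (0.560000 + 1.750000)/2 = 1.155000
  f(c_1) = f(1.155000) = 0.056588
  f(a) × f(c) < 0, new interval: [0.560000, 1.155000]
Iteration 2:
  c_2 = (0.560000 + 1.155000)/2 = 0.857500
  f(c_2) = f(0.857500) = -0.351551
  f(a) × f(c) ≥ 0, new interval: [0.857500, 1.155000]

After 2 iteration(s), the approximation is c_2 = 0.857500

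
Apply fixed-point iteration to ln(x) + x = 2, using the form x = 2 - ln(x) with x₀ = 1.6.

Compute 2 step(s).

Equation: ln(x) + x = 2
Fixed-point form: x = 2 - ln(x)
x₀ = 1.6

x_1 = g(1.600000) = 1.529996
x_2 = g(1.529996) = 1.574735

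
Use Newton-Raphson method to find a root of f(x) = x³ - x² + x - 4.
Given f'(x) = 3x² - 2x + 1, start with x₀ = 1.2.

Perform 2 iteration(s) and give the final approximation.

f(x) = x³ - x² + x - 4
f'(x) = 3x² - 2x + 1
x₀ = 1.2

Newton-Raphson formula: x_{n+1} = x_n - f(x_n)/f'(x_n)

Iteration 1:
  f(1.200000) = -2.512000
  f'(1.200000) = 2.920000
  x_1 = 1.200000 - (-2.512000)/2.920000 = 2.060274
Iteration 2:
  f(2.060274) = 2.560849
  f'(2.060274) = 9.613639
  x_2 = 2.060274 - 2.560849/9.613639 = 1.793897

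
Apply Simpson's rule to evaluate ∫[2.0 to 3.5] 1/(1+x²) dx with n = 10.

f(x) = 1/(1+x²)
a = 2.0, b = 3.5, n = 10
h = (b - a)/n = 0.150000

Simpson's rule: (h/3)[f(x₀) + 4f(x₁) + 2f(x₂) + ... + f(xₙ)]

x_0 = 2.0000, f(x_0) = 0.200000, coefficient = 1
x_1 = 2.1500, f(x_1) = 0.177857, coefficient = 4
x_2 = 2.3000, f(x_2) = 0.158983, coefficient = 2
x_3 = 2.4500, f(x_3) = 0.142806, coefficient = 4
x_4 = 2.6000, f(x_4) = 0.128866, coefficient = 2
x_5 = 2.7500, f(x_5) = 0.116788, coefficient = 4
x_6 = 2.9000, f(x_6) = 0.106270, coefficient = 2
x_7 = 3.0500, f(x_7) = 0.097064, coefficient = 4
x_8 = 3.2000, f(x_8) = 0.088968, coefficient = 2
x_9 = 3.3500, f(x_9) = 0.081816, coefficient = 4
x_10 = 3.5000, f(x_10) = 0.075472, coefficient = 1

I ≈ (0.150000/3) × 3.706970 = 0.185349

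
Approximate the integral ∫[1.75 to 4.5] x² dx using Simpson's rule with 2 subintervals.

f(x) = x²
a = 1.75, b = 4.5, n = 2
h = (b - a)/n = 1.375000

Simpson's rule: (h/3)[f(x₀) + 4f(x₁) + 2f(x₂) + ... + f(xₙ)]

x_0 = 1.7500, f(x_0) = 3.062500, coefficient = 1
x_1 = 3.1250, f(x_1) = 9.765625, coefficient = 4
x_2 = 4.5000, f(x_2) = 20.250000, coefficient = 1

I ≈ (1.375000/3) × 62.375000 = 28.588542
Exact value: 28.588542
Error: 0.000000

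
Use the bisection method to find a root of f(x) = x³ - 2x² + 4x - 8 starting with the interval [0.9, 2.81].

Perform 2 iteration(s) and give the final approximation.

f(x) = x³ - 2x² + 4x - 8
Initial interval: [0.9, 2.81]

Iteration 1:
  c_1 = (0.900000 + 2.810000)/2 = 1.855000
  f(c_1) = f(1.855000) = -1.078949
  f(a) × f(c) ≥ 0, new interval: [1.855000, 2.810000]
Iteration 2:
  c_2 = (1.855000 + 2.810000)/2 = 2.332500
  f(c_2) = f(2.332500) = 3.138985
  f(a) × f(c) < 0, new interval: [1.855000, 2.332500]

After 2 iteration(s), the approximation is c_2 = 2.332500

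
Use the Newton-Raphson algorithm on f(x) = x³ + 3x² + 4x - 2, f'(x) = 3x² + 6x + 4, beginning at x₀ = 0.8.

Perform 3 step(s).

f(x) = x³ + 3x² + 4x - 2
f'(x) = 3x² + 6x + 4
x₀ = 0.8

Newton-Raphson formula: x_{n+1} = x_n - f(x_n)/f'(x_n)

Iteration 1:
  f(0.800000) = 3.632000
  f'(0.800000) = 10.720000
  x_1 = 0.800000 - 3.632000/10.720000 = 0.461194
Iteration 2:
  f(0.461194) = 0.580972
  f'(0.461194) = 7.405264
  x_2 = 0.461194 - 0.580972/7.405264 = 0.382740
Iteration 3:
  f(0.382740) = 0.026498
  f'(0.382740) = 6.735911
  x_3 = 0.382740 - 0.026498/6.735911 = 0.378806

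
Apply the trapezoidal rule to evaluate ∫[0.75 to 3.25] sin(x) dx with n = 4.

f(x) = sin(x)
a = 0.75, b = 3.25, n = 4
h = (b - a)/n = 0.625000

Trapezoidal rule: (h/2)[f(x₀) + 2f(x₁) + 2f(x₂) + ... + f(xₙ)]

x_0 = 0.7500, f(x_0) = 0.681639, coefficient = 1
x_1 = 1.3750, f(x_1) = 0.980893, coefficient = 2
x_2 = 2.0000, f(x_2) = 0.909297, coefficient = 2
x_3 = 2.6250, f(x_3) = 0.493920, coefficient = 2
x_4 = 3.2500, f(x_4) = -0.108195, coefficient = 1

I ≈ (0.625000/2) × 5.341665 = 1.669270
Exact value: 1.725819
Error: 0.056548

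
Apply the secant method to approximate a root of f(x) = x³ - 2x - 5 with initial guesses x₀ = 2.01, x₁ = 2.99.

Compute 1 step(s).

f(x) = x³ - 2x - 5
x₀ = 2.01, x₁ = 2.99

Secant formula: x_{n+1} = x_n - f(x_n)(x_n - x_{n-1})/(f(x_n) - f(x_{n-1}))

Iteration 1:
  f(2.010000) = -0.899399
  f(2.990000) = 15.750899
  x_2 = 2.990000 - 15.750899×(2.990000 - 2.010000)/(15.750899 - (-0.899399))
       = 2.062937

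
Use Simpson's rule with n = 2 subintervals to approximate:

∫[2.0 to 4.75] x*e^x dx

f(x) = x*e^x
a = 2.0, b = 4.75, n = 2
h = (b - a)/n = 1.375000

Simpson's rule: (h/3)[f(x₀) + 4f(x₁) + 2f(x₂) + ... + f(xₙ)]

x_0 = 2.0000, f(x_0) = 14.778112, coefficient = 1
x_1 = 3.3750, f(x_1) = 98.631958, coefficient = 4
x_2 = 4.7500, f(x_2) = 549.025352, coefficient = 1

I ≈ (1.375000/3) × 958.331295 = 439.235177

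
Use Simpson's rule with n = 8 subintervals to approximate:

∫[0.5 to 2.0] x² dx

f(x) = x²
a = 0.5, b = 2.0, n = 8
h = (b - a)/n = 0.187500

Simpson's rule: (h/3)[f(x₀) + 4f(x₁) + 2f(x₂) + ... + f(xₙ)]

x_0 = 0.5000, f(x_0) = 0.250000, coefficient = 1
x_1 = 0.6875, f(x_1) = 0.472656, coefficient = 4
x_2 = 0.8750, f(x_2) = 0.765625, coefficient = 2
x_3 = 1.0625, f(x_3) = 1.128906, coefficient = 4
x_4 = 1.2500, f(x_4) = 1.562500, coefficient = 2
x_5 = 1.4375, f(x_5) = 2.066406, coefficient = 4
x_6 = 1.6250, f(x_6) = 2.640625, coefficient = 2
x_7 = 1.8125, f(x_7) = 3.285156, coefficient = 4
x_8 = 2.0000, f(x_8) = 4.000000, coefficient = 1

I ≈ (0.187500/3) × 42.000000 = 2.625000
Exact value: 2.625000
Error: 0.000000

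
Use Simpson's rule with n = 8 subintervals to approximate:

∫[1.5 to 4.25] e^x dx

f(x) = e^x
a = 1.5, b = 4.25, n = 8
h = (b - a)/n = 0.343750

Simpson's rule: (h/3)[f(x₀) + 4f(x₁) + 2f(x₂) + ... + f(xₙ)]

x_0 = 1.5000, f(x_0) = 4.481689, coefficient = 1
x_1 = 1.8438, f(x_1) = 6.320195, coefficient = 4
x_2 = 2.1875, f(x_2) = 8.912903, coefficient = 2
x_3 = 2.5312, f(x_3) = 12.569208, coefficient = 4
x_4 = 2.8750, f(x_4) = 17.725424, coefficient = 2
x_5 = 3.2188, f(x_5) = 24.996855, coefficient = 4
x_6 = 3.5625, f(x_6) = 35.251215, coefficient = 2
x_7 = 3.9062, f(x_7) = 49.712181, coefficient = 4
x_8 = 4.2500, f(x_8) = 70.105412, coefficient = 1

I ≈ (0.343750/3) × 572.759939 = 65.628743
Exact value: 65.623723
Error: 0.005020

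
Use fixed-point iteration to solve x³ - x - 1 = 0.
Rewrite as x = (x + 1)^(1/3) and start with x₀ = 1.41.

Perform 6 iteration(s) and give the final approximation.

Equation: x³ - x - 1 = 0
Fixed-point form: x = (x + 1)^(1/3)
x₀ = 1.41

x_1 = g(1.410000) = 1.340723
x_2 = g(1.340723) = 1.327751
x_3 = g(1.327751) = 1.325294
x_4 = g(1.325294) = 1.324827
x_5 = g(1.324827) = 1.324739
x_6 = g(1.324739) = 1.324722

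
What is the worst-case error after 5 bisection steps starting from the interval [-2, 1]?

Bisection error bound: |error| ≤ (b-a)/2^n
|error| ≤ (1 - (-2))/2^5 = 3/2^5
|error| ≤ 0.0937500000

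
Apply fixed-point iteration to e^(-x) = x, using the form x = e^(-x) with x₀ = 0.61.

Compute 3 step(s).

Equation: e^(-x) = x
Fixed-point form: x = e^(-x)
x₀ = 0.61

x_1 = g(0.610000) = 0.543351
x_2 = g(0.543351) = 0.580799
x_3 = g(0.580799) = 0.559451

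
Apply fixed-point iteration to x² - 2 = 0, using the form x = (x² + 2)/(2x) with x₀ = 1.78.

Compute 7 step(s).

Equation: x² - 2 = 0
Fixed-point form: x = (x² + 2)/(2x)
x₀ = 1.78

x_1 = g(1.780000) = 1.451798
x_2 = g(1.451798) = 1.414700
x_3 = g(1.414700) = 1.414214
x_4 = g(1.414214) = 1.414214
x_5 = g(1.414214) = 1.414214
x_6 = g(1.414214) = 1.414214
x_7 = g(1.414214) = 1.414214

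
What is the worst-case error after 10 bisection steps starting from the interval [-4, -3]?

Bisection error bound: |error| ≤ (b-a)/2^n
|error| ≤ (-3 - (-4))/2^10 = 1/2^10
|error| ≤ 0.0009765625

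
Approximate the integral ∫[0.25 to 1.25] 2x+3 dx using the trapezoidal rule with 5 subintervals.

f(x) = 2x+3
a = 0.25, b = 1.25, n = 5
h = (b - a)/n = 0.200000

Trapezoidal rule: (h/2)[f(x₀) + 2f(x₁) + 2f(x₂) + ... + f(xₙ)]

x_0 = 0.2500, f(x_0) = 3.500000, coefficient = 1
x_1 = 0.4500, f(x_1) = 3.900000, coefficient = 2
x_2 = 0.6500, f(x_2) = 4.300000, coefficient = 2
x_3 = 0.8500, f(x_3) = 4.700000, coefficient = 2
x_4 = 1.0500, f(x_4) = 5.100000, coefficient = 2
x_5 = 1.2500, f(x_5) = 5.500000, coefficient = 1

I ≈ (0.200000/2) × 45.000000 = 4.500000
Exact value: 4.500000
Error: 0.000000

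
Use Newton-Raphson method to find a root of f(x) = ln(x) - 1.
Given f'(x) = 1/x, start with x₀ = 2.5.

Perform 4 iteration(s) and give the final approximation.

f(x) = ln(x) - 1
f'(x) = 1/x
x₀ = 2.5

Newton-Raphson formula: x_{n+1} = x_n - f(x_n)/f'(x_n)

Iteration 1:
  f(2.500000) = -0.083709
  f'(2.500000) = 0.400000
  x_1 = 2.500000 - (-0.083709)/0.400000 = 2.709273
Iteration 2:
  f(2.709273) = -0.003320
  f'(2.709273) = 0.369103
  x_2 = 2.709273 - (-0.003320)/0.369103 = 2.718267
Iteration 3:
  f(2.718267) = -0.000005
  f'(2.718267) = 0.367881
  x_3 = 2.718267 - (-0.000005)/0.367881 = 2.718282
Iteration 4:
  f(2.718282) = 0.000000
  f'(2.718282) = 0.367879
  x_4 = 2.718282 - 0.000000/0.367879 = 2.718282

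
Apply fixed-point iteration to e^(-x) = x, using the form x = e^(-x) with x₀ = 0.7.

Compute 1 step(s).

Equation: e^(-x) = x
Fixed-point form: x = e^(-x)
x₀ = 0.7

x_1 = g(0.700000) = 0.496585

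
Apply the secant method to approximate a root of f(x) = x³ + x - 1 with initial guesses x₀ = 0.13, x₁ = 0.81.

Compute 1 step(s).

f(x) = x³ + x - 1
x₀ = 0.13, x₁ = 0.81

Secant formula: x_{n+1} = x_n - f(x_n)(x_n - x_{n-1})/(f(x_n) - f(x_{n-1}))

Iteration 1:
  f(0.130000) = -0.867803
  f(0.810000) = 0.341441
  x_2 = 0.810000 - 0.341441×(0.810000 - 0.130000)/(0.341441 - (-0.867803))
       = 0.617996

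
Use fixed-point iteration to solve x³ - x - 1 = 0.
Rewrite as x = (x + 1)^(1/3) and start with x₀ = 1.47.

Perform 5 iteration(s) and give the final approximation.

Equation: x³ - x - 1 = 0
Fixed-point form: x = (x + 1)^(1/3)
x₀ = 1.47

x_1 = g(1.470000) = 1.351758
x_2 = g(1.351758) = 1.329834
x_3 = g(1.329834) = 1.325689
x_4 = g(1.325689) = 1.324902
x_5 = g(1.324902) = 1.324753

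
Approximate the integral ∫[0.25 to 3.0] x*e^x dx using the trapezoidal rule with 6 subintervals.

f(x) = x*e^x
a = 0.25, b = 3.0, n = 6
h = (b - a)/n = 0.458333

Trapezoidal rule: (h/2)[f(x₀) + 2f(x₁) + 2f(x₂) + ... + f(xₙ)]

x_0 = 0.2500, f(x_0) = 0.321006, coefficient = 1
x_1 = 0.7083, f(x_1) = 1.438345, coefficient = 2
x_2 = 1.1667, f(x_2) = 3.746482, coefficient = 2
x_3 = 1.6250, f(x_3) = 8.252431, coefficient = 2
x_4 = 2.0833, f(x_4) = 16.731656, coefficient = 2
x_5 = 2.5417, f(x_5) = 32.281254, coefficient = 2
x_6 = 3.0000, f(x_6) = 60.256611, coefficient = 1

I ≈ (0.458333/2) × 185.477954 = 42.505364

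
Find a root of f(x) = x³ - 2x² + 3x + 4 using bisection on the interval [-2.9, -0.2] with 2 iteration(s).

f(x) = x³ - 2x² + 3x + 4
Initial interval: [-2.9, -0.2]

Iteration 1:
  c_1 = (-2.900000 + (-0.200000))/2 = -1.550000
  f(c_1) = f(-1.550000) = -9.178875
  f(a) × f(c) ≥ 0, new interval: [-1.550000, -0.200000]
Iteration 2:
  c_2 = (-1.550000 + (-0.200000))/2 = -0.875000
  f(c_2) = f(-0.875000) = -0.826172
  f(a) × f(c) ≥ 0, new interval: [-0.875000, -0.200000]

After 2 iteration(s), the approximation is c_2 = -0.875000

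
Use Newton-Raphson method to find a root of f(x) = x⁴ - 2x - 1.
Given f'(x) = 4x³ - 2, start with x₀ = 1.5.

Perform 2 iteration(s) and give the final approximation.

f(x) = x⁴ - 2x - 1
f'(x) = 4x³ - 2
x₀ = 1.5

Newton-Raphson formula: x_{n+1} = x_n - f(x_n)/f'(x_n)

Iteration 1:
  f(1.500000) = 1.062500
  f'(1.500000) = 11.500000
  x_1 = 1.500000 - 1.062500/11.500000 = 1.407609
Iteration 2:
  f(1.407609) = 0.110579
  f'(1.407609) = 9.155931
  x_2 = 1.407609 - 0.110579/9.155931 = 1.395531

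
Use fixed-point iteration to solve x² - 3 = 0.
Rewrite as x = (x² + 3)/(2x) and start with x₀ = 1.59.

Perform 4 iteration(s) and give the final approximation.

Equation: x² - 3 = 0
Fixed-point form: x = (x² + 3)/(2x)
x₀ = 1.59

x_1 = g(1.590000) = 1.738396
x_2 = g(1.738396) = 1.732062
x_3 = g(1.732062) = 1.732051
x_4 = g(1.732051) = 1.732051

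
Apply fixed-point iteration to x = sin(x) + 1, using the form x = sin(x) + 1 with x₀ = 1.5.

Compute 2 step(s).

Equation: x = sin(x) + 1
Fixed-point form: x = sin(x) + 1
x₀ = 1.5

x_1 = g(1.500000) = 1.997495
x_2 = g(1.997495) = 1.910337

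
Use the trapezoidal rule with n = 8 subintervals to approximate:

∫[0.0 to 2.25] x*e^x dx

f(x) = x*e^x
a = 0.0, b = 2.25, n = 8
h = (b - a)/n = 0.281250

Trapezoidal rule: (h/2)[f(x₀) + 2f(x₁) + 2f(x₂) + ... + f(xₙ)]

x_0 = 0.0000, f(x_0) = 0.000000, coefficient = 1
x_1 = 0.2812, f(x_1) = 0.372596, coefficient = 2
x_2 = 0.5625, f(x_2) = 0.987218, coefficient = 2
x_3 = 0.8438, f(x_3) = 1.961778, coefficient = 2
x_4 = 1.1250, f(x_4) = 3.465244, coefficient = 2
x_5 = 1.4062, f(x_5) = 5.738378, coefficient = 2
x_6 = 1.6875, f(x_6) = 9.122539, coefficient = 2
x_7 = 1.9688, f(x_7) = 14.099634, coefficient = 2
x_8 = 2.2500, f(x_8) = 21.347406, coefficient = 1

I ≈ (0.281250/2) × 92.842178 = 13.055931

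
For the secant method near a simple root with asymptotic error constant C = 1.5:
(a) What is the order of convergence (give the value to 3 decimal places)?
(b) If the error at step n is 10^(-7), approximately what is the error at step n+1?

(a) Secant method has superlinear convergence with order φ = (1+√5)/2 ≈ 1.618.
    This means |e_{n+1}| ≈ C|e_n|^1.618.

(b) With |e_n| = 10^(-7) and C = 1.5:
    |e_{n+1}| ≈ 1.5 × (10^(-7))^1.618 = 1.5 × 10^(-11.33)

(a) ≈ 1.618 (golden ratio); (b) |e_{n+1}| ≈ 7.077e-12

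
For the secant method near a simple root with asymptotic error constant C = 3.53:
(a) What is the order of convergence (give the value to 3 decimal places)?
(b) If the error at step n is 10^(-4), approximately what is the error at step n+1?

(a) Secant method has superlinear convergence with order φ = (1+√5)/2 ≈ 1.618.
    This means |e_{n+1}| ≈ C|e_n|^1.618.

(b) With |e_n| = 10^(-4) and C = 3.53:
    |e_{n+1}| ≈ 3.53 × (10^(-4))^1.618 = 3.53 × 10^(-6.47)

(a) ≈ 1.618 (golden ratio); (b) |e_{n+1}| ≈ 1.190e-06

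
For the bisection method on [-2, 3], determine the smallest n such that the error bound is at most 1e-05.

We need (b-a)/2^n ≤ 1e-05
(3 - (-2))/2^n ≤ 1e-05
5/2^n ≤ 1e-05
2^n ≥ 500000
n ≥ log₂(500000) = 18.93
n ≥ 19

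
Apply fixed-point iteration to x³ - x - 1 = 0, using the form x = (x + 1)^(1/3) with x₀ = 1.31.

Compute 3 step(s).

Equation: x³ - x - 1 = 0
Fixed-point form: x = (x + 1)^(1/3)
x₀ = 1.31

x_1 = g(1.310000) = 1.321916
x_2 = g(1.321916) = 1.324186
x_3 = g(1.324186) = 1.324617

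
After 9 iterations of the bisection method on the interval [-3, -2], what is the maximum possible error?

Bisection error bound: |error| ≤ (b-a)/2^n
|error| ≤ (-2 - (-3))/2^9 = 1/2^9
|error| ≤ 0.0019531250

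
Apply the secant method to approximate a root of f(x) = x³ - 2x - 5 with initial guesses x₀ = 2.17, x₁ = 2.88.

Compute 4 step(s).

f(x) = x³ - 2x - 5
x₀ = 2.17, x₁ = 2.88

Secant formula: x_{n+1} = x_n - f(x_n)(x_n - x_{n-1})/(f(x_n) - f(x_{n-1}))

Iteration 1:
  f(2.170000) = 0.878313
  f(2.880000) = 13.127872
  x_2 = 2.880000 - 13.127872×(2.880000 - 2.170000)/(13.127872 - 0.878313)
       = 2.119092
Iteration 2:
  f(2.880000) = 13.127872
  f(2.119092) = 0.277705
  x_3 = 2.119092 - 0.277705×(2.119092 - 2.880000)/(0.277705 - 13.127872)
       = 2.102648
Iteration 3:
  f(2.119092) = 0.277705
  f(2.102648) = 0.090780
  x_4 = 2.102648 - 0.090780×(2.102648 - 2.119092)/(0.090780 - 0.277705)
       = 2.094662
Iteration 4:
  f(2.102648) = 0.090780
  f(2.094662) = 0.001232
  x_5 = 2.094662 - 0.001232×(2.094662 - 2.102648)/(0.001232 - 0.090780)
       = 2.094552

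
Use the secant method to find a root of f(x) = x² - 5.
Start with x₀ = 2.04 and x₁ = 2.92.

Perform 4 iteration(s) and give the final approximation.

f(x) = x² - 5
x₀ = 2.04, x₁ = 2.92

Secant formula: x_{n+1} = x_n - f(x_n)(x_n - x_{n-1})/(f(x_n) - f(x_{n-1}))

Iteration 1:
  f(2.040000) = -0.838400
  f(2.920000) = 3.526400
  x_2 = 2.920000 - 3.526400×(2.920000 - 2.040000)/(3.526400 - (-0.838400))
       = 2.209032
Iteration 2:
  f(2.920000) = 3.526400
  f(2.209032) = -0.120176
  x_3 = 2.209032 - (-0.120176)×(2.209032 - 2.920000)/(-0.120176 - 3.526400)
       = 2.232463
Iteration 3:
  f(2.209032) = -0.120176
  f(2.232463) = -0.016109
  x_4 = 2.232463 - (-0.016109)×(2.232463 - 2.209032)/(-0.016109 - (-0.120176))
       = 2.236090
Iteration 4:
  f(2.232463) = -0.016109
  f(2.236090) = 0.000098
  x_5 = 2.236090 - 0.000098×(2.236090 - 2.232463)/(0.000098 - (-0.016109))
       = 2.236068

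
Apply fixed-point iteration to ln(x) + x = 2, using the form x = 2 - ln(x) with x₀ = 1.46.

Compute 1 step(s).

Equation: ln(x) + x = 2
Fixed-point form: x = 2 - ln(x)
x₀ = 1.46

x_1 = g(1.460000) = 1.621564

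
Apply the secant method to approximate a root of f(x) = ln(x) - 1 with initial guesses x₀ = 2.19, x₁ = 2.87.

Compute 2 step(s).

f(x) = ln(x) - 1
x₀ = 2.19, x₁ = 2.87

Secant formula: x_{n+1} = x_n - f(x_n)(x_n - x_{n-1})/(f(x_n) - f(x_{n-1}))

Iteration 1:
  f(2.190000) = -0.216098
  f(2.870000) = 0.054312
  x_2 = 2.870000 - 0.054312×(2.870000 - 2.190000)/(0.054312 - (-0.216098))
       = 2.733422
Iteration 2:
  f(2.870000) = 0.054312
  f(2.733422) = 0.005554
  x_3 = 2.733422 - 0.005554×(2.733422 - 2.870000)/(0.005554 - 0.054312)
       = 2.717864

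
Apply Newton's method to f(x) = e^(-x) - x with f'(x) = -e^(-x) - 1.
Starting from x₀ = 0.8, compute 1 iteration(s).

f(x) = e^(-x) - x
f'(x) = -e^(-x) - 1
x₀ = 0.8

Newton-Raphson formula: x_{n+1} = x_n - f(x_n)/f'(x_n)

Iteration 1:
  f(0.800000) = -0.350671
  f'(0.800000) = -1.449329
  x_1 = 0.800000 - (-0.350671)/(-1.449329) = 0.558046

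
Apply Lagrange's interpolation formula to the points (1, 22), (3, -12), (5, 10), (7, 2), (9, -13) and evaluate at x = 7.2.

Lagrange interpolation formula:
P(x) = Σ yᵢ × Lᵢ(x)
where Lᵢ(x) = Π_{j≠i} (x - xⱼ)/(xᵢ - xⱼ)

L_0(7.2) = (7.2 - 3)/(1 - 3) × (7.2 - 5)/(1 - 5) × (7.2 - 7)/(1 - 7) × (7.2 - 9)/(1 - 9) = -0.008663
L_1(7.2) = (7.2 - 1)/(3 - 1) × (7.2 - 5)/(3 - 5) × (7.2 - 7)/(3 - 7) × (7.2 - 9)/(3 - 9) = 0.051150
L_2(7.2) = (7.2 - 1)/(5 - 1) × (7.2 - 3)/(5 - 3) × (7.2 - 7)/(5 - 7) × (7.2 - 9)/(5 - 9) = -0.146475
L_3(7.2) = (7.2 - 1)/(7 - 1) × (7.2 - 3)/(7 - 3) × (7.2 - 5)/(7 - 5) × (7.2 - 9)/(7 - 9) = 1.074150
L_4(7.2) = (7.2 - 1)/(9 - 1) × (7.2 - 3)/(9 - 3) × (7.2 - 5)/(9 - 5) × (7.2 - 7)/(9 - 7) = 0.029838

P(7.2) = 22×L_0(7.2) + (-12)×L_1(7.2) + 10×L_2(7.2) + 2×L_3(7.2) + (-13)×L_4(7.2)
P(7.2) = -0.508713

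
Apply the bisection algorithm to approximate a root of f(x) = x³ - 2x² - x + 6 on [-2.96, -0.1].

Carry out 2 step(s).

f(x) = x³ - 2x² - x + 6
Initial interval: [-2.96, -0.1]

Iteration 1:
  c_1 = (-2.960000 + (-0.100000))/2 = -1.530000
  f(c_1) = f(-1.530000) = -0.733377
  f(a) × f(c) ≥ 0, new interval: [-1.530000, -0.100000]
Iteration 2:
  c_2 = (-1.530000 + (-0.100000))/2 = -0.815000
  f(c_2) = f(-0.815000) = 4.945207
  f(a) × f(c) < 0, new interval: [-1.530000, -0.815000]

After 2 iteration(s), the approximation is c_2 = -0.815000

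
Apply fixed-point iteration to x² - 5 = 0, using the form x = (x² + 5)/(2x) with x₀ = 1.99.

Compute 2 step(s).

Equation: x² - 5 = 0
Fixed-point form: x = (x² + 5)/(2x)
x₀ = 1.99

x_1 = g(1.990000) = 2.251281
x_2 = g(2.251281) = 2.236119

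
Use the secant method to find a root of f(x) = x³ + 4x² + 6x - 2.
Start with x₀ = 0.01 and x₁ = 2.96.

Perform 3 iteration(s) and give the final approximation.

f(x) = x³ + 4x² + 6x - 2
x₀ = 0.01, x₁ = 2.96

Secant formula: x_{n+1} = x_n - f(x_n)(x_n - x_{n-1})/(f(x_n) - f(x_{n-1}))

Iteration 1:
  f(0.010000) = -1.939599
  f(2.960000) = 76.740736
  x_2 = 2.960000 - 76.740736×(2.960000 - 0.010000)/(76.740736 - (-1.939599))
       = 0.082722
Iteration 2:
  f(2.960000) = 76.740736
  f(0.082722) = -1.475728
  x_3 = 0.082722 - (-1.475728)×(0.082722 - 2.960000)/(-1.475728 - 76.740736)
       = 0.137009
Iteration 3:
  f(0.082722) = -1.475728
  f(0.137009) = -1.100291
  x_4 = 0.137009 - (-1.100291)×(0.137009 - 0.082722)/(-1.100291 - (-1.475728))
       = 0.296105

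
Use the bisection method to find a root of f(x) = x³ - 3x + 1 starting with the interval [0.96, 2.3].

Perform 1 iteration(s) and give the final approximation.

f(x) = x³ - 3x + 1
Initial interval: [0.96, 2.3]

Iteration 1:
  c_1 = (0.960000 + 2.300000)/2 = 1.630000
  f(c_1) = f(1.630000) = 0.440747
  f(a) × f(c) < 0, new interval: [0.960000, 1.630000]

After 1 iteration(s), the approximation is c_1 = 1.630000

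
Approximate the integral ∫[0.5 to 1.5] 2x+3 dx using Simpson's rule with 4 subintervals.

f(x) = 2x+3
a = 0.5, b = 1.5, n = 4
h = (b - a)/n = 0.250000

Simpson's rule: (h/3)[f(x₀) + 4f(x₁) + 2f(x₂) + ... + f(xₙ)]

x_0 = 0.5000, f(x_0) = 4.000000, coefficient = 1
x_1 = 0.7500, f(x_1) = 4.500000, coefficient = 4
x_2 = 1.0000, f(x_2) = 5.000000, coefficient = 2
x_3 = 1.2500, f(x_3) = 5.500000, coefficient = 4
x_4 = 1.5000, f(x_4) = 6.000000, coefficient = 1

I ≈ (0.250000/3) × 60.000000 = 5.000000
Exact value: 5.000000
Error: 0.000000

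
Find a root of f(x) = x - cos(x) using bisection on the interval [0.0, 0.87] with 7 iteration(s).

f(x) = x - cos(x)
Initial interval: [0.0, 0.87]

Iteration 1:
  c_1 = (0.000000 + 0.870000)/2 = 0.435000
  f(c_1) = f(0.435000) = -0.471870
  f(a) × f(c) ≥ 0, new interval: [0.435000, 0.870000]
Iteration 2:
  c_2 = (0.435000 + 0.870000)/2 = 0.652500
  f(c_2) = f(0.652500) = -0.142068
  f(a) × f(c) ≥ 0, new interval: [0.652500, 0.870000]
Iteration 3:
  c_3 = (0.652500 + 0.870000)/2 = 0.761250
  f(c_3) = f(0.761250) = 0.037276
  f(a) × f(c) < 0, new interval: [0.652500, 0.761250]
Iteration 4:
  c_4 = (0.652500 + 0.761250)/2 = 0.706875
  f(c_4) = f(0.706875) = -0.053520
  f(a) × f(c) ≥ 0, new interval: [0.706875, 0.761250]
Iteration 5:
  c_5 = (0.706875 + 0.761250)/2 = 0.734062
  f(c_5) = f(0.734062) = -0.008397
  f(a) × f(c) ≥ 0, new interval: [0.734062, 0.761250]
Iteration 6:
  c_6 = (0.734062 + 0.761250)/2 = 0.747656
  f(c_6) = f(0.747656) = 0.014372
  f(a) × f(c) < 0, new interval: [0.734062, 0.747656]
Iteration 7:
  c_7 = (0.734062 + 0.747656)/2 = 0.740859
  f(c_7) = f(0.740859) = 0.002971
  f(a) × f(c) < 0, new interval: [0.734062, 0.740859]

After 7 iteration(s), the approximation is c_7 = 0.740859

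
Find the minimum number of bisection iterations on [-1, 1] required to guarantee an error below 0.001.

We need (b-a)/2^n ≤ 0.001
(1 - (-1))/2^n ≤ 0.001
2/2^n ≤ 0.001
2^n ≥ 2000
n ≥ log₂(2000) = 10.97
n ≥ 11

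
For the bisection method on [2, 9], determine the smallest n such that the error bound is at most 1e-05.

We need (b-a)/2^n ≤ 1e-05
(9 - 2)/2^n ≤ 1e-05
7/2^n ≤ 1e-05
2^n ≥ 700000
n ≥ log₂(700000) = 19.42
n ≥ 20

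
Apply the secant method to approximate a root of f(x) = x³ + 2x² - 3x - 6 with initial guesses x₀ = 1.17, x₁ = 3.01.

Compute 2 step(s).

f(x) = x³ + 2x² - 3x - 6
x₀ = 1.17, x₁ = 3.01

Secant formula: x_{n+1} = x_n - f(x_n)(x_n - x_{n-1})/(f(x_n) - f(x_{n-1}))

Iteration 1:
  f(1.170000) = -5.170587
  f(3.010000) = 30.361101
  x_2 = 3.010000 - 30.361101×(3.010000 - 1.170000)/(30.361101 - (-5.170587))
       = 1.437758
Iteration 2:
  f(3.010000) = 30.361101
  f(1.437758) = -3.206923
  x_3 = 1.437758 - (-3.206923)×(1.437758 - 3.010000)/(-3.206923 - 30.361101)
       = 1.587962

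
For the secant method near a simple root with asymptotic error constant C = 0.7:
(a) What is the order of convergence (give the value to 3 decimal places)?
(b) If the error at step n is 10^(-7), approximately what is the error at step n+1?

(a) Secant method has superlinear convergence with order φ = (1+√5)/2 ≈ 1.618.
    This means |e_{n+1}| ≈ C|e_n|^1.618.

(b) With |e_n| = 10^(-7) and C = 0.7:
    |e_{n+1}| ≈ 0.7 × (10^(-7))^1.618 = 0.7 × 10^(-11.33)

(a) ≈ 1.618 (golden ratio); (b) |e_{n+1}| ≈ 3.303e-12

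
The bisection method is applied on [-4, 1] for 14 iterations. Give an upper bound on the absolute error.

Bisection error bound: |error| ≤ (b-a)/2^n
|error| ≤ (1 - (-4))/2^14 = 5/2^14
|error| ≤ 0.0003051758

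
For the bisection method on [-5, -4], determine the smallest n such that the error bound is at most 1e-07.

We need (b-a)/2^n ≤ 1e-07
(-4 - (-5))/2^n ≤ 1e-07
1/2^n ≤ 1e-07
2^n ≥ 10000000
n ≥ log₂(10000000) = 23.25
n ≥ 24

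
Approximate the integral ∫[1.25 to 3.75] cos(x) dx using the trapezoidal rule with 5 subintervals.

f(x) = cos(x)
a = 1.25, b = 3.75, n = 5
h = (b - a)/n = 0.500000

Trapezoidal rule: (h/2)[f(x₀) + 2f(x₁) + 2f(x₂) + ... + f(xₙ)]

x_0 = 1.2500, f(x_0) = 0.315322, coefficient = 1
x_1 = 1.7500, f(x_1) = -0.178246, coefficient = 2
x_2 = 2.2500, f(x_2) = -0.628174, coefficient = 2
x_3 = 2.7500, f(x_3) = -0.924302, coefficient = 2
x_4 = 3.2500, f(x_4) = -0.994130, coefficient = 2
x_5 = 3.7500, f(x_5) = -0.820559, coefficient = 1

I ≈ (0.500000/2) × -5.954940 = -1.488735
Exact value: -1.520546
Error: 0.031811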